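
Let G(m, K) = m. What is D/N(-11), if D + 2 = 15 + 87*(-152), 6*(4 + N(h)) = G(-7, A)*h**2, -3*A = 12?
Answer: 79266/871 ≈ 91.006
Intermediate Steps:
A = -4 (A = -1/3*12 = -4)
N(h) = -4 - 7*h**2/6 (N(h) = -4 + (-7*h**2)/6 = -4 - 7*h**2/6)
D = -13211 (D = -2 + (15 + 87*(-152)) = -2 + (15 - 13224) = -2 - 13209 = -13211)
D/N(-11) = -13211/(-4 - 7/6*(-11)**2) = -13211/(-4 - 7/6*121) = -13211/(-4 - 847/6) = -13211/(-871/6) = -13211*(-6/871) = 79266/871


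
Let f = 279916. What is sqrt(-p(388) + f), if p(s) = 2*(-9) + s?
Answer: sqrt(279546) ≈ 528.72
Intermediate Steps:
p(s) = -18 + s
sqrt(-p(388) + f) = sqrt(-(-18 + 388) + 279916) = sqrt(-1*370 + 279916) = sqrt(-370 + 279916) = sqrt(279546)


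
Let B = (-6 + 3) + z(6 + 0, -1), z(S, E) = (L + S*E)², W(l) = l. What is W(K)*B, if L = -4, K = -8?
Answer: -776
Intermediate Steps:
z(S, E) = (-4 + E*S)² (z(S, E) = (-4 + S*E)² = (-4 + E*S)²)
B = 97 (B = (-6 + 3) + (-4 - (6 + 0))² = -3 + (-4 - 1*6)² = -3 + (-4 - 6)² = -3 + (-10)² = -3 + 100 = 97)
W(K)*B = -8*97 = -776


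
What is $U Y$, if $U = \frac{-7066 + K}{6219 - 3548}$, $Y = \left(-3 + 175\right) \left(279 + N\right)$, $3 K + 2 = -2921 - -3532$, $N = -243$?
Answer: $- \frac{42495696}{2671} \approx -15910.0$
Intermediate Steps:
$K = 203$ ($K = - \frac{2}{3} + \frac{-2921 - -3532}{3} = - \frac{2}{3} + \frac{-2921 + 3532}{3} = - \frac{2}{3} + \frac{1}{3} \cdot 611 = - \frac{2}{3} + \frac{611}{3} = 203$)
$Y = 6192$ ($Y = \left(-3 + 175\right) \left(279 - 243\right) = 172 \cdot 36 = 6192$)
$U = - \frac{6863}{2671}$ ($U = \frac{-7066 + 203}{6219 - 3548} = - \frac{6863}{2671} \approx -2.5695$)
$U Y = \left(- \frac{6863}{2671}\right) 6192 = - \frac{42495696}{2671}$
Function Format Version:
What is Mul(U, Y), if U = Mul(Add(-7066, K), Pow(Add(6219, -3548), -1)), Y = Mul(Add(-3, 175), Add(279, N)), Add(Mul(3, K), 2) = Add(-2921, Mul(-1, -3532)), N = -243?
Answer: Rational(-42495696, 2671) ≈ -15910.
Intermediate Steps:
K = 203 (K = Add(Rational(-2, 3), Mul(Rational(1, 3), Add(-2921, Mul(-1, -3532)))) = Add(Rational(-2, 3), Mul(Rational(1, 3), Add(-2921, 3532))) = Add(Rational(-2, 3), Mul(Rational(1, 3), 611)) = Add(Rational(-2, 3), Rational(611, 3)) = 203)
Y = 6192 (Y = Mul(Add(-3, 175), Add(279, -243)) = Mul(172, 36) = 6192)
U = Rational(-6863, 2671) (U = Mul(Add(-7066, 203), Pow(Add(6219, -3548), -1)) = Mul(-6863, Pow(2671, -1)) = Mul(-6863, Rational(1, 2671)) = Rational(-6863, 2671) ≈ -2.5695)
Mul(U, Y) = Mul(Rational(-6863, 2671), 6192) = Rational(-42495696, 2671)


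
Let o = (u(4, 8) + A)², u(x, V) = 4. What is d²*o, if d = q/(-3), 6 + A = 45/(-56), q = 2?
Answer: 24649/7056 ≈ 3.4933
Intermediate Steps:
A = -381/56 (A = -6 + 45/(-56) = -6 + 45*(-1/56) = -6 - 45/56 = -381/56 ≈ -6.8036)
d = -⅔ (d = 2/(-3) = 2*(-⅓) = -⅔ ≈ -0.66667)
o = 24649/3136 (o = (4 - 381/56)² = (-157/56)² = 24649/3136 ≈ 7.8600)
d²*o = (-⅔)²*(24649/3136) = (4/9)*(24649/3136) = 24649/7056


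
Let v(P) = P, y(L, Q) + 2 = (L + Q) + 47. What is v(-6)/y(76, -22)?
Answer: -2/33 ≈ -0.060606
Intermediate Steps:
y(L, Q) = 45 + L + Q (y(L, Q) = -2 + ((L + Q) + 47) = -2 + (47 + L + Q) = 45 + L + Q)
v(-6)/y(76, -22) = -6/(45 + 76 - 22) = -6/99 = -6*1/99 = -2/33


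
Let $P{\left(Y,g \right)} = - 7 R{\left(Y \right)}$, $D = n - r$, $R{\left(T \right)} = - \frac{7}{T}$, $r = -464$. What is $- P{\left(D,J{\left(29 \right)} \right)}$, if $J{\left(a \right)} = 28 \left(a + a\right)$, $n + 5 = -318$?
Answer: $- \frac{49}{141} \approx -0.34752$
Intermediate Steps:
$n = -323$ ($n = -5 - 318 = -323$)
$J{\left(a \right)} = 56 a$ ($J{\left(a \right)} = 28 \cdot 2 a = 56 a$)
$D = 141$ ($D = -323 - -464 = -323 + 464 = 141$)
$P{\left(Y,g \right)} = \frac{49}{Y}$ ($P{\left(Y,g \right)} = - 7 \left(- \frac{7}{Y}\right) = \frac{49}{Y}$)
$- P{\left(D,J{\left(29 \right)} \right)} = - \frac{49}{141}$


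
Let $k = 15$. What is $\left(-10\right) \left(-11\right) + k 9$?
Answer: $245$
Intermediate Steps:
$\left(-10\right) \left(-11\right) + k 9 = \left(-10\right) \left(-11\right) + 15 \cdot 9 = 110 + 135 = 245$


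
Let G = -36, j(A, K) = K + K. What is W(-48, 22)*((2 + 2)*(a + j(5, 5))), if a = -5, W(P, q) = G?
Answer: -720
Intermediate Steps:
j(A, K) = 2*K
W(P, q) = -36
W(-48, 22)*((2 + 2)*(a + j(5, 5))) = -36*(2 + 2)*(-5 + 2*5) = -144*(-5 + 10) = -144*5 = -36*20 = -720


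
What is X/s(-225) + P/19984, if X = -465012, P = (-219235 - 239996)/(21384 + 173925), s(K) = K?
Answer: 67221012384211/32525458800 ≈ 2066.7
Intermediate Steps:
P = -153077/65103 (P = -459231/195309 = -459231*1/195309 = -153077/65103 ≈ -2.3513)
X/s(-225) + P/19984 = -465012/(-225) - 153077/65103/19984 = -465012*(-1/225) - 153077/65103*1/19984 = 51668/25 - 153077/1301018352 = 67221012384211/32525458800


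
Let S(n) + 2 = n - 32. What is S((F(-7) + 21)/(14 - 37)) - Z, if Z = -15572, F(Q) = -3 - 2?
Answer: 357358/23 ≈ 15537.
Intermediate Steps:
F(Q) = -5
S(n) = -34 + n (S(n) = -2 + (n - 32) = -2 + (-32 + n) = -34 + n)
S((F(-7) + 21)/(14 - 37)) - Z = (-34 + (-5 + 21)/(14 - 37)) - 1*(-15572) = (-34 + 16/(-23)) + 15572 = (-34 + 16*(-1/23)) + 15572 = (-34 - 16/23) + 15572 = -798/23 + 15572 = 357358/23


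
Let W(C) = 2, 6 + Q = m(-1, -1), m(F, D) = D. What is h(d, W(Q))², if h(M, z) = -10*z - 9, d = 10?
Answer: 841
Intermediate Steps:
Q = -7 (Q = -6 - 1 = -7)
h(M, z) = -9 - 10*z
h(d, W(Q))² = (-9 - 10*2)² = (-9 - 20)² = (-29)² = 841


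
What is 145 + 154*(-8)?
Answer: -1087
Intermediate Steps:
145 + 154*(-8) = 145 - 1232 = -1087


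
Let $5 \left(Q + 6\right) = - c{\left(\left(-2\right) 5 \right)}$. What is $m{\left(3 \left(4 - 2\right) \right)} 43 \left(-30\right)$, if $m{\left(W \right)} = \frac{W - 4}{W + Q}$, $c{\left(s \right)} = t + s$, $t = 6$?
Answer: $-3225$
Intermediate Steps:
$c{\left(s \right)} = 6 + s$
$Q = - \frac{26}{5}$ ($Q = -6 + \frac{\left(-1\right) \left(6 - 10\right)}{5} = -6 + \frac{\left(-1\right) \left(-4\right)}{5} = -6 + \frac{1}{5} \cdot 4 = -6 + \frac{4}{5} = - \frac{26}{5} \approx -5.2$)
$m{\left(W \right)} = \frac{-4 + W}{- \frac{26}{5} + W}$ ($m{\left(W \right)} = \frac{W - 4}{W - \frac{26}{5}} = \frac{-4 + W}{- \frac{26}{5} + W}$)
$m{\left(3 \left(4 - 2\right) \right)} 43 \left(-30\right) = \frac{5 \left(4 - 3 \left(4 - 2\right)\right)}{26 - 5 \cdot 3 \left(4 - 2\right)} 43 \left(-30\right) = \frac{5 \left(4 - 3 \cdot 2\right)}{26 - 5 \cdot 3 \cdot 2} \cdot 43 \left(-30\right) = \frac{5 \left(4 - 6\right)}{26 - 30} \cdot 43 \left(-30\right) = 5 \frac{1}{-4} \left(-2\right) 43 \left(-30\right) = 5 \left(- \frac{1}{4}\right) \left(-2\right) 43 \left(-30\right) = \frac{5}{2} \cdot 43 \left(-30\right) = \frac{215}{2} \left(-30\right) = -3225$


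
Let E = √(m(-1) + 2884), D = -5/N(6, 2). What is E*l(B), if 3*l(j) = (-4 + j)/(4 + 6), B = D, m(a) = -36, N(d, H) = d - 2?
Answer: -7*√178/10 ≈ -9.3392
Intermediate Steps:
N(d, H) = -2 + d
D = -5/4 (D = -5/(-2 + 6) = -5/4 ≈ -1.2500)
E = 4*√178 (E = √(-36 + 2884) = √2848 = 4*√178 ≈ 53.367)
B = -5/4 ≈ -1.2500
l(j) = -2/15 + j/30 (l(j) = ((-4 + j)/(4 + 6))/3 = ((-4 + j)/10)/3 = ((-4 + j)*(⅒))/3 = (-⅖ + j/10)/3 = -2/15 + j/30)
E*l(B) = (4*√178)*(-2/15 + (1/30)*(-5/4)) = (4*√178)*(-2/15 - 1/24) = (4*√178)*(-7/40) = -7*√178/10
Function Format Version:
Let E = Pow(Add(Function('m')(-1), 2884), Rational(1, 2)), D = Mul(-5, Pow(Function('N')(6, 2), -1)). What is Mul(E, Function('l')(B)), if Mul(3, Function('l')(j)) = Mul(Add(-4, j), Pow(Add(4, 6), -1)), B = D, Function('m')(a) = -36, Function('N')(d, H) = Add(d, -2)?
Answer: Mul(Rational(-7, 10), Pow(178, Rational(1, 2))) ≈ -9.3392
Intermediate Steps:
Function('N')(d, H) = Add(-2, d)
D = Rational(-5, 4) (D = Mul(-5, Pow(Add(-2, 6), -1)) = Mul(-5, Pow(4, -1)) = Mul(-5, Rational(1, 4)) = Rational(-5, 4) ≈ -1.2500)
E = Mul(4, Pow(178, Rational(1, 2))) (E = Pow(Add(-36, 2884), Rational(1, 2)) = Pow(2848, Rational(1, 2)) = Mul(4, Pow(178, Rational(1, 2))) ≈ 53.367)
B = Rational(-5, 4) ≈ -1.2500
Function('l')(j) = Add(Rational(-2, 15), Mul(Rational(1, 30), j)) (Function('l')(j) = Mul(Rational(1, 3), Mul(Add(-4, j), Pow(Add(4, 6), -1))) = Mul(Rational(1, 3), Mul(Add(-4, j), Pow(10, -1))) = Mul(Rational(1, 3), Mul(Add(-4, j), Rational(1, 10))) = Mul(Rational(1, 3), Add(Rational(-2, 5), Mul(Rational(1, 10), j))) = Add(Rational(-2, 15), Mul(Rational(1, 30), j)))
Mul(E, Function('l')(B)) = Mul(Mul(4, Pow(178, Rational(1, 2))), Add(Rational(-2, 15), Mul(Rational(1, 30), Rational(-5, 4)))) = Mul(Mul(4, Pow(178, Rational(1, 2))), Add(Rational(-2, 15), Rational(-1, 24))) = Mul(Mul(4, Pow(178, Rational(1, 2))), Rational(-7, 40)) = Mul(Rational(-7, 10), Pow(178, Rational(1, 2)))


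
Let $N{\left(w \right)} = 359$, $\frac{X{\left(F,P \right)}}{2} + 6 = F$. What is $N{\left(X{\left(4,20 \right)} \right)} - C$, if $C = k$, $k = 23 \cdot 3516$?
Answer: $-80509$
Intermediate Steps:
$k = 80868$
$C = 80868$
$X{\left(F,P \right)} = -12 + 2 F$
$N{\left(X{\left(4,20 \right)} \right)} - C = 359 - 80868 = -80509$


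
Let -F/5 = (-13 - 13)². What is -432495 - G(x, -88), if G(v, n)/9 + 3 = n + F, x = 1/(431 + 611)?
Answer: -401256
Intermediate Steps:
x = 1/1042 ≈ 0.00095969
F = -3380 (F = -5*(-13 - 13)² = -5*(-26)² = -5*676 = -3380)
G(v, n) = -30447 + 9*n (G(v, n) = -27 + 9*(n - 3380) = -27 + 9*(-3380 + n) = -27 + (-30420 + 9*n) = -30447 + 9*n)
-432495 - G(x, -88) = -432495 - (-30447 + 9*(-88)) = -432495 - (-30447 - 792) = -432495 - 1*(-31239) = -432495 + 31239 = -401256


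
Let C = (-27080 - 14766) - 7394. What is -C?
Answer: 49240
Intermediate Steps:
C = -49240 (C = -41846 - 7394 = -49240)
-C = -1*(-49240) = 49240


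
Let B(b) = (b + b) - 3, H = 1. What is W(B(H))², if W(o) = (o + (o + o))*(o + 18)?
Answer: 2601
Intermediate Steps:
B(b) = -3 + 2*b (B(b) = 2*b - 3 = -3 + 2*b)
W(o) = 3*o*(18 + o) (W(o) = (o + 2*o)*(18 + o) = (3*o)*(18 + o) = 3*o*(18 + o))
W(B(H))² = (3*(-3 + 2*1)*(18 + (-3 + 2*1)))² = (3*(-3 + 2)*(18 + (-3 + 2)))² = (3*(-1)*(18 - 1))² = (3*(-1)*17)² = (-51)² = 2601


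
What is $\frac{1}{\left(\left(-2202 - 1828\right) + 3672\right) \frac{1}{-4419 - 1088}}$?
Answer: $\frac{5507}{358} \approx 15.383$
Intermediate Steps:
$\frac{1}{\left(\left(-2202 - 1828\right) + 3672\right) \frac{1}{-4419 - 1088}} = \frac{1}{\left(-4030 + 3672\right) \frac{1}{-5507}} = \frac{1}{\left(-358\right) \left(- \frac{1}{5507}\right)} = \frac{1}{\frac{358}{5507}} = \frac{5507}{358}$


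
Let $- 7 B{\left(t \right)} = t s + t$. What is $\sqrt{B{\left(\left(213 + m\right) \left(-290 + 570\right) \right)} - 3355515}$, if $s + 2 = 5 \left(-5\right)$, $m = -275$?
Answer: $i \sqrt{3419995} \approx 1849.3 i$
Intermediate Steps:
$s = -27$ ($s = -2 + 5 \left(-5\right) = -2 - 25 = -27$)
$B{\left(t \right)} = \frac{26 t}{7}$ ($B{\left(t \right)} = - \frac{t \left(-27\right) + t}{7} = - \frac{- 27 t + t}{7} = - \frac{\left(-26\right) t}{7} = \frac{26 t}{7}$)
$\sqrt{B{\left(\left(213 + m\right) \left(-290 + 570\right) \right)} - 3355515} = \sqrt{\frac{26 \left(213 - 275\right) \left(-290 + 570\right)}{7} - 3355515} = \sqrt{\frac{26 \left(\left(-62\right) 280\right)}{7} - 3355515} = \sqrt{\frac{26}{7} \left(-17360\right) - 3355515} = \sqrt{-64480 - 3355515} = \sqrt{-3419995} = i \sqrt{3419995}$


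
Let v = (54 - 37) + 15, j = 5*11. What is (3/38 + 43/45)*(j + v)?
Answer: 51301/570 ≈ 90.002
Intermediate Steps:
j = 55
v = 32 (v = 17 + 15 = 32)
(3/38 + 43/45)*(j + v) = (3/38 + 43/45)*(55 + 32) = (3*(1/38) + 43*(1/45))*87 = (3/38 + 43/45)*87 = (1769/1710)*87 = 51301/570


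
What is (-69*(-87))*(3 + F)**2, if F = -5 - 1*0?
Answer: 24012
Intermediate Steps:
F = -5 (F = -5 + 0 = -5)
(-69*(-87))*(3 + F)**2 = (-69*(-87))*(3 - 5)**2 = 6003*(-2)**2 = 6003*4 = 24012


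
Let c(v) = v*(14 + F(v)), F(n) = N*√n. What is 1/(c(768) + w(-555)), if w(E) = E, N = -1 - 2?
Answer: -1133/441431631 - 4096*√3/441431631 ≈ -1.8638e-5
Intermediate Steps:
N = -3
F(n) = -3*√n
c(v) = v*(14 - 3*√v)
1/(c(768) + w(-555)) = 1/((-36864*√3 + 14*768) - 555) = 1/((-36864*√3 + 10752) - 555) = 1/((10752 - 36864*√3) - 555) = 1/(10197 - 36864*√3)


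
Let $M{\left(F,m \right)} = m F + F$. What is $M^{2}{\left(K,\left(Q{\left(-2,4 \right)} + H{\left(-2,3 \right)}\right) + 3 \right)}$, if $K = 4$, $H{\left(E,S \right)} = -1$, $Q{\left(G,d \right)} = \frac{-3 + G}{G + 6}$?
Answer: $49$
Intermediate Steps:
$Q{\left(G,d \right)} = \frac{-3 + G}{6 + G}$
$M{\left(F,m \right)} = F + F m$ ($M{\left(F,m \right)} = F m + F = F + F m$)
$M^{2}{\left(K,\left(Q{\left(-2,4 \right)} + H{\left(-2,3 \right)}\right) + 3 \right)} = \left(4 \left(1 + \left(\left(\frac{-3 - 2}{6 - 2} - 1\right) + 3\right)\right)\right)^{2} = \left(4 \left(1 + \left(\left(\frac{1}{4} \left(-5\right) - 1\right) + 3\right)\right)\right)^{2} = \left(4 \left(1 + \left(\left(- \frac{5}{4} - 1\right) + 3\right)\right)\right)^{2} = \left(4 \left(1 + \left(- \frac{9}{4} + 3\right)\right)\right)^{2} = \left(4 \left(1 + \frac{3}{4}\right)\right)^{2} = \left(4 \cdot \frac{7}{4}\right)^{2} = 7^{2} = 49$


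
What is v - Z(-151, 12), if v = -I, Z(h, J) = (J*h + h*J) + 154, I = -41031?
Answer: 44501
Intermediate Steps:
Z(h, J) = 154 + 2*J*h (Z(h, J) = (J*h + J*h) + 154 = 2*J*h + 154 = 154 + 2*J*h)
v = 41031 (v = -1*(-41031) = 41031)
v - Z(-151, 12) = 41031 - (154 + 2*12*(-151)) = 41031 - (154 - 3624) = 41031 - 1*(-3470) = 41031 + 3470 = 44501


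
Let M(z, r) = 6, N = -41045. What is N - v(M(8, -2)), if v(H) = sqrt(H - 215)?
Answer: -41045 - I*sqrt(209) ≈ -41045.0 - 14.457*I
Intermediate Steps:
v(H) = sqrt(-215 + H)
N - v(M(8, -2)) = -41045 - sqrt(-215 + 6) = -41045 - sqrt(-209) = -41045 - I*sqrt(209)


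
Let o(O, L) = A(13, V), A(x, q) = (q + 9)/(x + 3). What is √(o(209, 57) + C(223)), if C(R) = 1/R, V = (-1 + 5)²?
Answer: √1246793/892 ≈ 1.2518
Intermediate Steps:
V = 16 (V = 4² = 16)
A(x, q) = (9 + q)/(3 + x)
o(O, L) = 25/16 (o(O, L) = (9 + 16)/(3 + 13) = 25/16)
√(o(209, 57) + C(223)) = √(25/16 + 1/223) = √(5591/3568) = √1246793/892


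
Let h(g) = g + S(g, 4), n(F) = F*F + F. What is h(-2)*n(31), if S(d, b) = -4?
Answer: -5952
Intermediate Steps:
n(F) = F + F**2 (n(F) = F**2 + F = F + F**2)
h(g) = -4 + g (h(g) = g - 4 = -4 + g)
h(-2)*n(31) = (-4 - 2)*(31*(1 + 31)) = -186*32 = -6*992 = -5952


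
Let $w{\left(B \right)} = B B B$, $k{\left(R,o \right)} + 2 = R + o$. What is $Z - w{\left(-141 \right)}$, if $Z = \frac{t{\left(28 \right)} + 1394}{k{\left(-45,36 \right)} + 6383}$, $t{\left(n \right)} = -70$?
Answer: $\frac{4465531384}{1593} \approx 2.8032 \cdot 10^{6}$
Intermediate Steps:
$k{\left(R,o \right)} = -2 + R + o$ ($k{\left(R,o \right)} = -2 + \left(R + o\right) = -2 + R + o$)
$w{\left(B \right)} = B^{3}$ ($w{\left(B \right)} = B^{2} B = B^{3}$)
$Z = \frac{331}{1593}$ ($Z = \frac{-70 + 1394}{\left(-2 - 45 + 36\right) + 6383} = \frac{1324}{-11 + 6383} = \frac{1324}{6372} = 1324 \cdot \frac{1}{6372} = \frac{331}{1593} \approx 0.20778$)
$Z - w{\left(-141 \right)} = \frac{331}{1593} - \left(-141\right)^{3} = \frac{331}{1593} - -2803221 = \frac{331}{1593} + 2803221 = \frac{4465531384}{1593}$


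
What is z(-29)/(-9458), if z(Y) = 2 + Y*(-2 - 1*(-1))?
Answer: -31/9458 ≈ -0.0032776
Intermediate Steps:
z(Y) = 2 - Y (z(Y) = 2 + Y*(-2 + 1) = 2 + Y*(-1) = 2 - Y)
z(-29)/(-9458) = (2 - 1*(-29))/(-9458) = (2 + 29)*(-1/9458) = 31*(-1/9458) = -31/9458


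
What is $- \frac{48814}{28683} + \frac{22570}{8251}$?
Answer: $\frac{6611108}{6396309} \approx 1.0336$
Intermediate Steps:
$- \frac{48814}{28683} + \frac{22570}{8251} = \left(-48814\right) \frac{1}{28683} + 22570 \cdot \frac{1}{8251} = - \frac{48814}{28683} + \frac{610}{223} = \frac{6611108}{6396309}$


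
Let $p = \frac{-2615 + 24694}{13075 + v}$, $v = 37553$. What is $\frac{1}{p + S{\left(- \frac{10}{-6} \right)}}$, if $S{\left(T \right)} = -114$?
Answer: $- \frac{50628}{5749513} \approx -0.0088056$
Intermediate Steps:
$p = \frac{22079}{50628}$ ($p = \frac{-2615 + 24694}{13075 + 37553} = \frac{22079}{50628} \approx 0.4361$)
$\frac{1}{p + S{\left(- \frac{10}{-6} \right)}} = \frac{1}{\frac{22079}{50628} - 114} = \frac{1}{- \frac{5749513}{50628}} = - \frac{50628}{5749513}$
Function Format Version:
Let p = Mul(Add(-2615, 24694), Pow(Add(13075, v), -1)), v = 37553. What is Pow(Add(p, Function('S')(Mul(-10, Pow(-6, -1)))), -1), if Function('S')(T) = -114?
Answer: Rational(-50628, 5749513) ≈ -0.0088056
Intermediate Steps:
p = Rational(22079, 50628) (p = Mul(Add(-2615, 24694), Pow(Add(13075, 37553), -1)) = Mul(22079, Pow(50628, -1)) = Mul(22079, Rational(1, 50628)) = Rational(22079, 50628) ≈ 0.43610)
Pow(Add(p, Function('S')(Mul(-10, Pow(-6, -1)))), -1) = Pow(Add(Rational(22079, 50628), -114), -1) = Pow(Rational(-5749513, 50628), -1) = Rational(-50628, 5749513)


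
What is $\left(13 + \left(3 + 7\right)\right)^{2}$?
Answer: $529$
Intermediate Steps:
$\left(13 + \left(3 + 7\right)\right)^{2} = \left(13 + 10\right)^{2} = 23^{2} = 529$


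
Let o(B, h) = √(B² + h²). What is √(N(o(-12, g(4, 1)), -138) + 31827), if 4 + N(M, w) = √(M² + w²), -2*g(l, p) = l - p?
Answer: √(127292 + 6*√8529)/2 ≈ 178.78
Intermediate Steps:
g(l, p) = p/2 - l/2 (g(l, p) = -(l - p)/2 = p/2 - l/2)
N(M, w) = -4 + √(M² + w²)
√(N(o(-12, g(4, 1)), -138) + 31827) = √((-4 + √((√((-12)² + ((½)*1 - ½*4)²))² + (-138)²)) + 31827) = √((-4 + √((√(144 + (½ - 2)²))² + 19044)) + 31827) = √((-4 + √((√(144 + (-3/2)²))² + 19044)) + 31827) = √((-4 + √((√(144 + 9/4))² + 19044)) + 31827) = √((-4 + √((√(585/4))² + 19044)) + 31827) = √((-4 + √((3*√65/2)² + 19044)) + 31827) = √((-4 + √(585/4 + 19044)) + 31827) = √((-4 + √(76761/4)) + 31827) = √((-4 + 3*√8529/2) + 31827) = √(31823 + 3*√8529/2)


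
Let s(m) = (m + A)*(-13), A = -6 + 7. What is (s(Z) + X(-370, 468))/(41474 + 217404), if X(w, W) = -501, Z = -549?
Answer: 6623/258878 ≈ 0.025583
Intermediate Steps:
A = 1
s(m) = -13 - 13*m (s(m) = (m + 1)*(-13) = (1 + m)*(-13) = -13 - 13*m)
(s(Z) + X(-370, 468))/(41474 + 217404) = ((-13 - 13*(-549)) - 501)/(41474 + 217404) = ((-13 + 7137) - 501)/258878 = (7124 - 501)*(1/258878) = 6623*(1/258878) = 6623/258878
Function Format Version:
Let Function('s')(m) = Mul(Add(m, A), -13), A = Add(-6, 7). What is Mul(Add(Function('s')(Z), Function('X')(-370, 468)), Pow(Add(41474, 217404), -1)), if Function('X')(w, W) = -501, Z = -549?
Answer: Rational(6623, 258878) ≈ 0.025583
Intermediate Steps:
A = 1
Function('s')(m) = Add(-13, Mul(-13, m)) (Function('s')(m) = Mul(Add(m, 1), -13) = Mul(Add(1, m), -13) = Add(-13, Mul(-13, m)))
Mul(Add(Function('s')(Z), Function('X')(-370, 468)), Pow(Add(41474, 217404), -1)) = Mul(Add(Add(-13, Mul(-13, -549)), -501), Pow(Add(41474, 217404), -1)) = Mul(Add(Add(-13, 7137), -501), Pow(258878, -1)) = Mul(Add(7124, -501), Rational(1, 258878)) = Mul(6623, Rational(1, 258878)) = Rational(6623, 258878)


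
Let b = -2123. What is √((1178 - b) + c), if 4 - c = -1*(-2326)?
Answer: √979 ≈ 31.289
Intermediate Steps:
c = -2322 (c = 4 - (-1)*(-2326) = 4 - 1*2326 = 4 - 2326 = -2322)
√((1178 - b) + c) = √((1178 - 1*(-2123)) - 2322) = √((1178 + 2123) - 2322) = √(3301 - 2322) = √979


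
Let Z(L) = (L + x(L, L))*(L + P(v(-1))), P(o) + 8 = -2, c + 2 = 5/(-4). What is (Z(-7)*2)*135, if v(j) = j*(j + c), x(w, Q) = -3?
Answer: 45900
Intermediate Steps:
c = -13/4 (c = -2 + 5/(-4) = -2 + 5*(-¼) = -2 - 5/4 = -13/4 ≈ -3.2500)
v(j) = j*(-13/4 + j) (v(j) = j*(j - 13/4) = j*(-13/4 + j))
P(o) = -10 (P(o) = -8 - 2 = -10)
Z(L) = (-10 + L)*(-3 + L) (Z(L) = (L - 3)*(L - 10) = (-3 + L)*(-10 + L) = (-10 + L)*(-3 + L))
(Z(-7)*2)*135 = ((30 + (-7)² - 13*(-7))*2)*135 = ((30 + 49 + 91)*2)*135 = (170*2)*135 = 340*135 = 45900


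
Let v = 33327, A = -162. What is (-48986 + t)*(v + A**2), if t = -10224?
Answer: -3527198910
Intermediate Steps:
(-48986 + t)*(v + A**2) = (-48986 - 10224)*(33327 + (-162)**2) = -59210*(33327 + 26244) = -59210*59571 = -3527198910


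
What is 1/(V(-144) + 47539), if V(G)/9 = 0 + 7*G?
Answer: 1/38467 ≈ 2.5996e-5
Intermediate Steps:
V(G) = 63*G (V(G) = 9*(0 + 7*G) = 9*(7*G) = 63*G)
1/(V(-144) + 47539) = 1/(63*(-144) + 47539) = 1/(-9072 + 47539) = 1/38467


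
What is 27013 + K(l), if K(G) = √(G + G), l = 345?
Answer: 27013 + √690 ≈ 27039.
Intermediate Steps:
K(G) = √2*√G (K(G) = √(2*G) = √2*√G)
27013 + K(l) = 27013 + √2*√345 = 27013 + √690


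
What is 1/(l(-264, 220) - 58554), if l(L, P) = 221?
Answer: -1/58333 ≈ -1.7143e-5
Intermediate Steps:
1/(l(-264, 220) - 58554) = 1/(221 - 58554) = 1/(-58333) = -1/58333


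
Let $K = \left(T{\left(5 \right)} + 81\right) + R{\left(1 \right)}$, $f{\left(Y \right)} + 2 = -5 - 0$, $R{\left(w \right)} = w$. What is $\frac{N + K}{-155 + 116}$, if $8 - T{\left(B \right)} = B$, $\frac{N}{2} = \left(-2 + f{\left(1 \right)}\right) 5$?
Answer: $\frac{5}{39} \approx 0.12821$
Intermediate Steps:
$f{\left(Y \right)} = -7$ ($f{\left(Y \right)} = -2 - 5 = -7$)
$N = -90$ ($N = 2 \left(-2 - 7\right) 5 = 2 \left(\left(-9\right) 5\right) = 2 \left(-45\right) = -90$)
$T{\left(B \right)} = 8 - B$
$K = 85$ ($K = \left(\left(8 - 5\right) + 81\right) + 1 = \left(3 + 81\right) + 1 = 84 + 1 = 85$)
$\frac{N + K}{-155 + 116} = \frac{-90 + 85}{-155 + 116} = - \frac{5}{-39} = \left(-5\right) \left(- \frac{1}{39}\right) = \frac{5}{39}$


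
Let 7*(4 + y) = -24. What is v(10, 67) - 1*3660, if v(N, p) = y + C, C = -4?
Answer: -25700/7 ≈ -3671.4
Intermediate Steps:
y = -52/7 (y = -4 + (1/7)*(-24) = -4 - 24/7 = -52/7 ≈ -7.4286)
v(N, p) = -80/7 (v(N, p) = -52/7 - 4 = -80/7)
v(10, 67) - 1*3660 = -80/7 - 1*3660 = -80/7 - 3660 = -25700/7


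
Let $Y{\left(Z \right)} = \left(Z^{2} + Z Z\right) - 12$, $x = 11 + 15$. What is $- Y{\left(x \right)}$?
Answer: $-1340$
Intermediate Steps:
$x = 26$
$Y{\left(Z \right)} = -12 + 2 Z^{2}$ ($Y{\left(Z \right)} = \left(Z^{2} + Z^{2}\right) - 12 = 2 Z^{2} - 12 = -12 + 2 Z^{2}$)
$- Y{\left(x \right)} = - (-12 + 2 \cdot 26^{2}) = - (-12 + 2 \cdot 676) = - (-12 + 1352) = \left(-1\right) 1340 = -1340$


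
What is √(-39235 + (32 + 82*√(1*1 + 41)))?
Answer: √(-39203 + 82*√42) ≈ 196.65*I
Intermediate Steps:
√(-39235 + (32 + 82*√(1*1 + 41))) = √(-39235 + (32 + 82*√(1 + 41))) = √(-39235 + (32 + 82*√42)) = √(-39203 + 82*√42)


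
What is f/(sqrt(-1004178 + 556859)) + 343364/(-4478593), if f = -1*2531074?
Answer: -49052/639799 + 2531074*I*sqrt(447319)/447319 ≈ -0.076668 + 3784.4*I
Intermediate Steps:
f = -2531074
f/(sqrt(-1004178 + 556859)) + 343364/(-4478593) = -2531074/sqrt(-1004178 + 556859) + 343364/(-4478593) = -2531074*(-I*sqrt(447319)/447319) + 343364*(-1/4478593) = -2531074*(-I*sqrt(447319)/447319) - 49052/639799 = -(-2531074)*I*sqrt(447319)/447319 - 49052/639799 = 2531074*I*sqrt(447319)/447319 - 49052/639799 = -49052/639799 + 2531074*I*sqrt(447319)/447319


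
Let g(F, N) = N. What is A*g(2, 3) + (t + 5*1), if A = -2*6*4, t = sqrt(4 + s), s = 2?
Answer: -139 + sqrt(6) ≈ -136.55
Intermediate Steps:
t = sqrt(6) (t = sqrt(4 + 2) = sqrt(6) ≈ 2.4495)
A = -48 (A = -12*4 = -48)
A*g(2, 3) + (t + 5*1) = -48*3 + (sqrt(6) + 5*1) = -144 + (sqrt(6) + 5) = -144 + (5 + sqrt(6)) = -139 + sqrt(6)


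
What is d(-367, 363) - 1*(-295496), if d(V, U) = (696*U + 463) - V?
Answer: 548974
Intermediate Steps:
d(V, U) = 463 - V + 696*U (d(V, U) = (463 + 696*U) - V = 463 - V + 696*U)
d(-367, 363) - 1*(-295496) = (463 - 1*(-367) + 696*363) - 1*(-295496) = (463 + 367 + 252648) + 295496 = 253478 + 295496 = 548974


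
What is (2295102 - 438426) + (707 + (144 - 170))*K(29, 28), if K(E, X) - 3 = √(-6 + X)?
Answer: 1858719 + 681*√22 ≈ 1.8619e+6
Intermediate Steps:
K(E, X) = 3 + √(-6 + X)
(2295102 - 438426) + (707 + (144 - 170))*K(29, 28) = (2295102 - 438426) + (707 + (144 - 170))*(3 + √(-6 + 28)) = 1856676 + (707 - 26)*(3 + √22) = 1856676 + 681*(3 + √22) = 1856676 + (2043 + 681*√22) = 1858719 + 681*√22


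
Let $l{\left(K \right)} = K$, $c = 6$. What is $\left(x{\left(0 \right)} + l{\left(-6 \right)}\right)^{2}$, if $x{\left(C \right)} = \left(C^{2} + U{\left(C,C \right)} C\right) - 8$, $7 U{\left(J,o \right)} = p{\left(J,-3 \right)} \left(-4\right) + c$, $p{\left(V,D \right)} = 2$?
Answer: $196$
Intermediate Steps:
$U{\left(J,o \right)} = - \frac{2}{7}$ ($U{\left(J,o \right)} = \frac{2 \left(-4\right) + 6}{7} = \frac{-8 + 6}{7} = \frac{1}{7} \left(-2\right) = - \frac{2}{7}$)
$x{\left(C \right)} = -8 + C^{2} - \frac{2 C}{7}$ ($x{\left(C \right)} = \left(C^{2} - \frac{2 C}{7}\right) - 8 = -8 + C^{2} - \frac{2 C}{7}$)
$\left(x{\left(0 \right)} + l{\left(-6 \right)}\right)^{2} = \left(\left(-8 + 0^{2} - 0\right) - 6\right)^{2} = \left(\left(-8 + 0 + 0\right) - 6\right)^{2} = \left(-8 - 6\right)^{2} = \left(-14\right)^{2} = 196$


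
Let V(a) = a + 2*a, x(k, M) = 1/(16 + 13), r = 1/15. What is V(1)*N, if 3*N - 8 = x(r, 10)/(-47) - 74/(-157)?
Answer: 1812633/213991 ≈ 8.4706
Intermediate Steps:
r = 1/15 ≈ 0.066667
x(k, M) = 1/29
V(a) = 3*a
N = 604211/213991 (N = 8/3 + ((1/29)/(-47) - 74/(-157))/3 = 8/3 + ((1/29)*(-1/47) - 74*(-1/157))/3 = 8/3 + (-1/1363 + 74/157)/3 = 8/3 + (⅓)*(100705/213991) = 8/3 + 100705/641973 = 604211/213991 ≈ 2.8235)
V(1)*N = (3*1)*(604211/213991) = 3*(604211/213991) = 1812633/213991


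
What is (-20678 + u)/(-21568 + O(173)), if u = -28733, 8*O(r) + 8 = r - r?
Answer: 49411/21569 ≈ 2.2908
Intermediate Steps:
O(r) = -1 (O(r) = -1 + (r - r)/8 = -1 + (⅛)*0 = -1 + 0 = -1)
(-20678 + u)/(-21568 + O(173)) = (-20678 - 28733)/(-21568 - 1) = -49411/(-21569) = -49411*(-1/21569) = 49411/21569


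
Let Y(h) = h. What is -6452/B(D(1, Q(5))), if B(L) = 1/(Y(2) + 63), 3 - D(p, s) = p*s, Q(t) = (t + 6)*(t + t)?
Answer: -419380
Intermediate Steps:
Q(t) = 2*t*(6 + t) (Q(t) = (6 + t)*(2*t) = 2*t*(6 + t))
D(p, s) = 3 - p*s
B(L) = 1/65 (B(L) = 1/(2 + 63) = 1/65)
-6452/B(D(1, Q(5))) = -6452/1/65 = -6452*65 = -419380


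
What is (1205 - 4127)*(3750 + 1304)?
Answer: -14767788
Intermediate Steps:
(1205 - 4127)*(3750 + 1304) = -2922*5054 = -14767788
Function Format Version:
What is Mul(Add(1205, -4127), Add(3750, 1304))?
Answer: -14767788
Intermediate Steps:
Mul(Add(1205, -4127), Add(3750, 1304)) = Mul(-2922, 5054) = -14767788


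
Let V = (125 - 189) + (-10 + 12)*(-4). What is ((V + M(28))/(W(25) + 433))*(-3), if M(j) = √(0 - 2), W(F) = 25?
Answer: 108/229 - 3*I*√2/458 ≈ 0.47162 - 0.0092634*I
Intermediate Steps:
M(j) = I*√2 (M(j) = √(-2) = I*√2)
V = -72 (V = -64 + 2*(-4) = -64 - 8 = -72)
((V + M(28))/(W(25) + 433))*(-3) = ((-72 + I*√2)/(25 + 433))*(-3) = ((-72 + I*√2)/458)*(-3) = ((-72 + I*√2)*(1/458))*(-3) = (-36/229 + I*√2/458)*(-3) = 108/229 - 3*I*√2/458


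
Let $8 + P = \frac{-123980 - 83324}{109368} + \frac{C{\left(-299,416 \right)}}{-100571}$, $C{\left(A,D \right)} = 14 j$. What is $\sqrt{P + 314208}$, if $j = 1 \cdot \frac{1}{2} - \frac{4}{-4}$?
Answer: $\frac{\sqrt{1346824706046342230986}}{65471721} \approx 560.53$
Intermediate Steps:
$j = \frac{3}{2}$ ($j = 1 \cdot \frac{1}{2} - -1 = \frac{1}{2} + 1 = \frac{3}{2} \approx 1.5$)
$C{\left(A,D \right)} = 21$ ($C{\left(A,D \right)} = 14 \cdot \frac{3}{2} = 21$)
$P = - \frac{13605632542}{1374906141}$ ($P = -8 + \left(\frac{-123980 - 83324}{109368} + \frac{21}{-100571}\right) = -8 + \left(\left(-207304\right) \frac{1}{109368} + 21 \left(- \frac{1}{100571}\right)\right) = -8 - \frac{2606383414}{1374906141} = - \frac{13605632542}{1374906141} \approx -9.8957$)
$\sqrt{P + 314208} = \sqrt{- \frac{13605632542}{1374906141} + 314208} = \sqrt{\frac{431992903118786}{1374906141}} = \frac{\sqrt{1346824706046342230986}}{65471721}$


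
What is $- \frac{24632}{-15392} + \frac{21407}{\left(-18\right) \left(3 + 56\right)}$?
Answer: $- \frac{18958585}{1021644} \approx -18.557$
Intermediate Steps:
$- \frac{24632}{-15392} + \frac{21407}{\left(-18\right) \left(3 + 56\right)} = \left(-24632\right) \left(- \frac{1}{15392}\right) + \frac{21407}{\left(-18\right) 59} = \frac{3079}{1924} + \frac{21407}{-1062} = \frac{3079}{1924} + 21407 \left(- \frac{1}{1062}\right) = \frac{3079}{1924} - \frac{21407}{1062} = - \frac{18958585}{1021644}$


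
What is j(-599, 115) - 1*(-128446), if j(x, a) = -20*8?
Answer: 128286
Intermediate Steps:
j(x, a) = -160
j(-599, 115) - 1*(-128446) = -160 - 1*(-128446) = -160 + 128446 = 128286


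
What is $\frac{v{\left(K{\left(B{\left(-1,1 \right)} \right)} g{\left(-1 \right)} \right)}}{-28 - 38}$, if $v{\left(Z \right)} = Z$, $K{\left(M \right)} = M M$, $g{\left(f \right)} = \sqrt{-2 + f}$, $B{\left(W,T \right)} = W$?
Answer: $- \frac{i \sqrt{3}}{66} \approx - 0.026243 i$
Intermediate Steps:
$K{\left(M \right)} = M^{2}$
$\frac{v{\left(K{\left(B{\left(-1,1 \right)} \right)} g{\left(-1 \right)} \right)}}{-28 - 38} = \frac{\left(-1\right)^{2} \sqrt{-2 - 1}}{-28 - 38} = \frac{1 \sqrt{-3}}{-66} = - \frac{1 i \sqrt{3}}{66} = - \frac{i \sqrt{3}}{66}$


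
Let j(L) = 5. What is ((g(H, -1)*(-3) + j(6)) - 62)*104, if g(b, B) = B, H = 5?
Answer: -5616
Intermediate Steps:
((g(H, -1)*(-3) + j(6)) - 62)*104 = ((-1*(-3) + 5) - 62)*104 = ((3 + 5) - 62)*104 = (8 - 62)*104 = -54*104 = -5616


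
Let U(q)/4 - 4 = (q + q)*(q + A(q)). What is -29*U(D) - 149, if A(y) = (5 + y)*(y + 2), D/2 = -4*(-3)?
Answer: -4332517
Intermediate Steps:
D = 24 (D = 2*(-4*(-3)) = 2*12 = 24)
A(y) = (2 + y)*(5 + y) (A(y) = (5 + y)*(2 + y) = (2 + y)*(5 + y))
U(q) = 16 + 8*q*(10 + q**2 + 8*q) (U(q) = 16 + 4*((q + q)*(q + (10 + q**2 + 7*q))) = 16 + 4*((2*q)*(10 + q**2 + 8*q)) = 16 + 4*(2*q*(10 + q**2 + 8*q)) = 16 + 8*q*(10 + q**2 + 8*q))
-29*U(D) - 149 = -29*(16 + 8*24**3 + 64*24**2 + 80*24) - 149 = -29*(16 + 8*13824 + 64*576 + 1920) - 149 = -29*(16 + 110592 + 36864 + 1920) - 149 = -29*149392 - 149 = -4332368 - 149 = -4332517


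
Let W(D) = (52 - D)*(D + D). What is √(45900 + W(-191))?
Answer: 3*I*√5214 ≈ 216.62*I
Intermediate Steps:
W(D) = 2*D*(52 - D) (W(D) = (52 - D)*(2*D) = 2*D*(52 - D))
√(45900 + W(-191)) = √(45900 + 2*(-191)*(52 - 1*(-191))) = √(45900 + 2*(-191)*(52 + 191)) = √(45900 + 2*(-191)*243) = √(45900 - 92826) = √(-46926) = 3*I*√5214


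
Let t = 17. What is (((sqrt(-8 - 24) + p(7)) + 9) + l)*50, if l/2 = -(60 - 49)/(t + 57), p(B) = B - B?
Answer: 16100/37 + 200*I*sqrt(2) ≈ 435.14 + 282.84*I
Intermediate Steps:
p(B) = 0
l = -11/37 (l = 2*(-(60 - 49)/(17 + 57)) = 2*(-11/74) = -11/37 ≈ -0.29730)
(((sqrt(-8 - 24) + p(7)) + 9) + l)*50 = (((sqrt(-8 - 24) + 0) + 9) - 11/37)*50 = (((sqrt(-32) + 0) + 9) - 11/37)*50 = (((4*I*sqrt(2) + 0) + 9) - 11/37)*50 = ((4*I*sqrt(2) + 9) - 11/37)*50 = ((9 + 4*I*sqrt(2)) - 11/37)*50 = (322/37 + 4*I*sqrt(2))*50 = 16100/37 + 200*I*sqrt(2)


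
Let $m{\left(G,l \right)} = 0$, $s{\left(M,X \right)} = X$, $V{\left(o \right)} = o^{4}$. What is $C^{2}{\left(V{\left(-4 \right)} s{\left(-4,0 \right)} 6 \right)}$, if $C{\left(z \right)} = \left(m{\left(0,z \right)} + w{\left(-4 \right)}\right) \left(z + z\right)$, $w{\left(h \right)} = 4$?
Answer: $0$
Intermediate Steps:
$C{\left(z \right)} = 8 z$ ($C{\left(z \right)} = \left(0 + 4\right) \left(z + z\right) = 4 \cdot 2 z = 8 z$)
$C^{2}{\left(V{\left(-4 \right)} s{\left(-4,0 \right)} 6 \right)} = \left(8 \left(-4\right)^{4} \cdot 0 \cdot 6\right)^{2} = \left(8 \cdot 256 \cdot 0 \cdot 6\right)^{2} = \left(8 \cdot 0 \cdot 6\right)^{2} = \left(8 \cdot 0\right)^{2} = 0^{2} = 0$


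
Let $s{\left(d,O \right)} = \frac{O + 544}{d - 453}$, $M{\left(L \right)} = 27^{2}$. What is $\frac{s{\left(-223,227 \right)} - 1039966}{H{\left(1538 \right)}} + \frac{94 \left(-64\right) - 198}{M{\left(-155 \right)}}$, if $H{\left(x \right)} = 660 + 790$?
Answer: $- \frac{518590929523}{714565800} \approx -725.74$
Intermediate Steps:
$M{\left(L \right)} = 729$
$s{\left(d,O \right)} = \frac{544 + O}{-453 + d}$
$H{\left(x \right)} = 1450$
$\frac{s{\left(-223,227 \right)} - 1039966}{H{\left(1538 \right)}} + \frac{94 \left(-64\right) - 198}{M{\left(-155 \right)}} = \frac{\frac{544 + 227}{-453 - 223} - 1039966}{1450} + \frac{94 \left(-64\right) - 198}{729} = \left(\frac{1}{-676} \cdot 771 - 1039966\right) \frac{1}{1450} + \left(-6016 - 198\right) \frac{1}{729} = \left(\left(- \frac{1}{676}\right) 771 - 1039966\right) \frac{1}{1450} - \frac{6214}{729} = \left(- \frac{771}{676} - 1039966\right) \frac{1}{1450} - \frac{6214}{729} = \left(- \frac{703017787}{676}\right) \frac{1}{1450} - \frac{6214}{729} = - \frac{703017787}{980200} - \frac{6214}{729} = - \frac{518590929523}{714565800}$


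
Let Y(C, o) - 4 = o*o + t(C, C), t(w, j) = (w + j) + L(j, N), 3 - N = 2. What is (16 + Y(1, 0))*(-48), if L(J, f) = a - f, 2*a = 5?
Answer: -1128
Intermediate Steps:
N = 1 (N = 3 - 1*2 = 3 - 2 = 1)
a = 5/2 (a = (½)*5 = 5/2 ≈ 2.5000)
L(J, f) = 5/2 - f
t(w, j) = 3/2 + j + w (t(w, j) = (w + j) + (5/2 - 1*1) = (j + w) + (5/2 - 1) = (j + w) + 3/2 = 3/2 + j + w)
Y(C, o) = 11/2 + o² + 2*C (Y(C, o) = 4 + (o*o + (3/2 + C + C)) = 4 + (o² + (3/2 + 2*C)) = 4 + (3/2 + o² + 2*C) = 11/2 + o² + 2*C)
(16 + Y(1, 0))*(-48) = (16 + (11/2 + 0² + 2*1))*(-48) = (16 + (11/2 + 0 + 2))*(-48) = (16 + 15/2)*(-48) = (47/2)*(-48) = -1128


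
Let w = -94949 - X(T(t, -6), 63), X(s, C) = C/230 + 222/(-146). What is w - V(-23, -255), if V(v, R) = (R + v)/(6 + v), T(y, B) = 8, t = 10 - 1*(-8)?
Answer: -27105604863/285430 ≈ -94964.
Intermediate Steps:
t = 18 (t = 10 + 8 = 18)
X(s, C) = -111/73 + C/230 (X(s, C) = C*(1/230) + 222*(-1/146) = C/230 - 111/73 = -111/73 + C/230)
V(v, R) = (R + v)/(6 + v)
w = -1594172779/16790 (w = -94949 - (-111/73 + (1/230)*63) = -94949 - (-111/73 + 63/230) = -94949 - 1*(-20931/16790) = -94949 + 20931/16790 = -1594172779/16790 ≈ -94948.)
w - V(-23, -255) = -1594172779/16790 - (-255 - 23)/(6 - 23) = -1594172779/16790 - (-278)/(-17) = -1594172779/16790 - (-1)*(-278)/17 = -1594172779/16790 - 1*278/17 = -1594172779/16790 - 278/17 = -27105604863/285430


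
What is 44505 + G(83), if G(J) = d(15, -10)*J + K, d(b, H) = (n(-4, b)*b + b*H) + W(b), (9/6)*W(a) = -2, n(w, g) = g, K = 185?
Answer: 152413/3 ≈ 50804.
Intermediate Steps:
W(a) = -4/3 (W(a) = (⅔)*(-2) = -4/3)
d(b, H) = -4/3 + b² + H*b (d(b, H) = (b*b + b*H) - 4/3 = (b² + H*b) - 4/3 = -4/3 + b² + H*b)
G(J) = 185 + 221*J/3 (G(J) = (-4/3 + 15² - 10*15)*J + 185 = (-4/3 + 225 - 150)*J + 185 = 221*J/3 + 185 = 185 + 221*J/3)
44505 + G(83) = 44505 + (185 + (221/3)*83) = 44505 + (185 + 18343/3) = 44505 + 18898/3 = 152413/3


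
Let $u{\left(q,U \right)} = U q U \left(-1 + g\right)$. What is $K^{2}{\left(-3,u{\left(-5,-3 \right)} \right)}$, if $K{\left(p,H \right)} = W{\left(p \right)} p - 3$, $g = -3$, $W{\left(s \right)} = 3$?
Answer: $144$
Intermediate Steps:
$u{\left(q,U \right)} = - 4 q U^{2}$ ($u{\left(q,U \right)} = U q U \left(-1 - 3\right) = q U^{2} \left(-4\right) = - 4 q U^{2}$)
$K{\left(p,H \right)} = -3 + 3 p$ ($K{\left(p,H \right)} = 3 p - 3 = -3 + 3 p$)
$K^{2}{\left(-3,u{\left(-5,-3 \right)} \right)} = \left(-3 + 3 \left(-3\right)\right)^{2} = \left(-3 - 9\right)^{2} = \left(-12\right)^{2} = 144$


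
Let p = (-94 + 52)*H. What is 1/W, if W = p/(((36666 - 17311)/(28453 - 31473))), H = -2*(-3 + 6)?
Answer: -553/21744 ≈ -0.025432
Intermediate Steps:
H = -6 (H = -2*3 = -6)
p = 252 (p = (-94 + 52)*(-6) = -42*(-6) = 252)
W = -21744/553 (W = 252/(((36666 - 17311)/(28453 - 31473))) = 252/((19355/(-3020))) = 252/((19355*(-1/3020))) = 252/(-3871/604) = 252*(-604/3871) = -21744/553 ≈ -39.320)
1/W = 1/(-21744/553) = -553/21744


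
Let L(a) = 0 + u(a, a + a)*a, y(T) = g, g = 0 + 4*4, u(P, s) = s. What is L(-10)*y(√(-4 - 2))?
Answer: 3200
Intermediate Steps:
g = 16 (g = 0 + 16 = 16)
y(T) = 16
L(a) = 2*a² (L(a) = 0 + (a + a)*a = 0 + (2*a)*a = 0 + 2*a² = 2*a²)
L(-10)*y(√(-4 - 2)) = (2*(-10)²)*16 = (2*100)*16 = 200*16 = 3200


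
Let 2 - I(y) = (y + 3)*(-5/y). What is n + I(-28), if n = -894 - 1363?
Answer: -63015/28 ≈ -2250.5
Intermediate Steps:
n = -2257
I(y) = 2 + 5*(3 + y)/y (I(y) = 2 - (y + 3)*(-5/y) = 2 - (3 + y)*(-5/y) = 2 - (-5)*(3 + y)/y = 2 + 5*(3 + y)/y)
n + I(-28) = -2257 + (7 + 15/(-28)) = -2257 + (7 + 15*(-1/28)) = -2257 + (7 - 15/28) = -2257 + 181/28 = -63015/28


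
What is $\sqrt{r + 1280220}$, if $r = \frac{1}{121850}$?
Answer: $\frac{11 \sqrt{6283625531594}}{24370} \approx 1131.5$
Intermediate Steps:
$r = \frac{1}{121850} \approx 8.2068 \cdot 10^{-6}$
$\sqrt{r + 1280220} = \sqrt{\frac{1}{121850} + 1280220} = \sqrt{\frac{155994807001}{121850}} = \frac{11 \sqrt{6283625531594}}{24370}$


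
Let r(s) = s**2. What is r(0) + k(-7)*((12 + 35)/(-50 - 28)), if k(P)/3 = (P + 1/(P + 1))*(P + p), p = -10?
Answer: -34357/156 ≈ -220.24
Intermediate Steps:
k(P) = 3*(-10 + P)*(P + 1/(1 + P)) (k(P) = 3*((P + 1/(P + 1))*(P - 10)) = 3*((P + 1/(1 + P))*(-10 + P)) = 3*((-10 + P)*(P + 1/(1 + P))) = 3*(-10 + P)*(P + 1/(1 + P)))
r(0) + k(-7)*((12 + 35)/(-50 - 28)) = 0**2 + (3*(-10 + (-7)**3 - 9*(-7) - 9*(-7)**2)/(1 - 7))*((12 + 35)/(-50 - 28)) = 0 + (3*(-10 - 343 + 63 - 9*49)/(-6))*(47/(-78)) = 0 + (3*(-1/6)*(-10 - 343 + 63 - 441))*(47*(-1/78)) = 0 + (3*(-1/6)*(-731))*(-47/78) = 0 + (731/2)*(-47/78) = 0 - 34357/156 = -34357/156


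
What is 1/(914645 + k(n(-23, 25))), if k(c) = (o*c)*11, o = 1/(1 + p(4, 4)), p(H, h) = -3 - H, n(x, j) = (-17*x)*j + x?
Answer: 3/2690299 ≈ 1.1151e-6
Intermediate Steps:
n(x, j) = x - 17*j*x (n(x, j) = -17*j*x + x = x - 17*j*x)
o = -⅙ (o = 1/(1 + (-3 - 1*4)) = 1/(1 + (-3 - 4)) = 1/(1 - 7) = 1/(-6) = -⅙ ≈ -0.16667)
k(c) = -11*c/6 (k(c) = -c/6*11 = -11*c/6)
1/(914645 + k(n(-23, 25))) = 1/(914645 - (-253)*(1 - 17*25)/6) = 1/(914645 - (-253)*(1 - 425)/6) = 1/(914645 - (-253)*(-424)/6) = 1/(914645 - 11/6*9752) = 1/(914645 - 53636/3) = 1/(2690299/3) = 3/2690299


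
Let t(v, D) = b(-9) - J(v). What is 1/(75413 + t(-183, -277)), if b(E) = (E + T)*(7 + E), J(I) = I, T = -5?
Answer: 1/75624 ≈ 1.3223e-5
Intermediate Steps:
b(E) = (-5 + E)*(7 + E) (b(E) = (E - 5)*(7 + E) = (-5 + E)*(7 + E))
t(v, D) = 28 - v (t(v, D) = (-35 + (-9)**2 + 2*(-9)) - v = (-35 + 81 - 18) - v = 28 - v)
1/(75413 + t(-183, -277)) = 1/(75413 + (28 - 1*(-183))) = 1/(75413 + (28 + 183)) = 1/(75413 + 211) = 1/75624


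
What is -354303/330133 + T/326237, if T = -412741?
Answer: -251846172364/107701599521 ≈ -2.3384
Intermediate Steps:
-354303/330133 + T/326237 = -354303/330133 - 412741/326237 = -251846172364/107701599521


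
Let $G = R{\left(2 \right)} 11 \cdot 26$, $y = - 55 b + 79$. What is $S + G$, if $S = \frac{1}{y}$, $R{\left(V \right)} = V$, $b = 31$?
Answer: $\frac{930071}{1626} \approx 572.0$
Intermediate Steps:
$y = -1626$ ($y = \left(-55\right) 31 + 79 = -1705 + 79 = -1626$)
$S = - \frac{1}{1626}$ ($S = \frac{1}{-1626} = - \frac{1}{1626} \approx -0.00061501$)
$G = 572$ ($G = 2 \cdot 11 \cdot 26 = 22 \cdot 26 = 572$)
$S + G = - \frac{1}{1626} + 572 = \frac{930071}{1626}$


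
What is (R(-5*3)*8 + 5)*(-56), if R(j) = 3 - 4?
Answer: 168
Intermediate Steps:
R(j) = -1
(R(-5*3)*8 + 5)*(-56) = (-1*8 + 5)*(-56) = (-8 + 5)*(-56) = -3*(-56) = 168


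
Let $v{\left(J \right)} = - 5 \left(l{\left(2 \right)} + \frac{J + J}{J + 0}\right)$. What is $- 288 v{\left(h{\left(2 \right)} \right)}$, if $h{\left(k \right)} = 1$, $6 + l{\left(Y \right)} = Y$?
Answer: $-2880$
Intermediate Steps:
$l{\left(Y \right)} = -6 + Y$
$v{\left(J \right)} = 10$ ($v{\left(J \right)} = - 5 \left(\left(-6 + 2\right) + \frac{J + J}{J + 0}\right) = - 5 \left(-4 + \frac{2 J}{J}\right) = - 5 \left(-4 + 2\right) = \left(-5\right) \left(-2\right) = 10$)
$- 288 v{\left(h{\left(2 \right)} \right)} = \left(-288\right) 10 = -2880$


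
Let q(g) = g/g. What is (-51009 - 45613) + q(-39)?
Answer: -96621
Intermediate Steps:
q(g) = 1
(-51009 - 45613) + q(-39) = (-51009 - 45613) + 1 = -96622 + 1 = -96621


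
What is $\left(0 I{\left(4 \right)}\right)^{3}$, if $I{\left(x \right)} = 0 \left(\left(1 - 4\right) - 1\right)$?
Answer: $0$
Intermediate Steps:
$I{\left(x \right)} = 0$ ($I{\left(x \right)} = 0 \left(\left(1 - 4\right) - 1\right) = 0 \left(-3 - 1\right) = 0 \left(-4\right) = 0$)
$\left(0 I{\left(4 \right)}\right)^{3} = \left(0 \cdot 0\right)^{3} = 0^{3} = 0$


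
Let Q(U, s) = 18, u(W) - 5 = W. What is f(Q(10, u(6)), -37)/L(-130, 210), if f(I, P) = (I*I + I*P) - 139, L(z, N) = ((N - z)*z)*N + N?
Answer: 481/9281790 ≈ 5.1822e-5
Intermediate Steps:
u(W) = 5 + W
L(z, N) = N + N*z*(N - z) (L(z, N) = (z*(N - z))*N + N = N*z*(N - z) + N = N + N*z*(N - z))
f(I, P) = -139 + I² + I*P (f(I, P) = (I² + I*P) - 139 = -139 + I² + I*P)
f(Q(10, u(6)), -37)/L(-130, 210) = (-139 + 18² + 18*(-37))/((210*(1 - 1*(-130)² + 210*(-130)))) = (-139 + 324 - 666)/((210*(1 - 1*16900 - 27300))) = -481*1/(210*(1 - 16900 - 27300)) = -481/(210*(-44199)) = -481/(-9281790) = -481*(-1/9281790) = 481/9281790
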